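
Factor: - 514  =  -2^1*257^1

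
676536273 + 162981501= 839517774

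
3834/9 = 426 = 426.00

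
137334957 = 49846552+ 87488405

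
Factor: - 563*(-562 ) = 2^1*281^1*563^1 = 316406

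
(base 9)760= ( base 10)621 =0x26d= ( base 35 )hq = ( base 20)1b1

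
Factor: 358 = 2^1*179^1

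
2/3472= 1/1736= 0.00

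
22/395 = 22/395 = 0.06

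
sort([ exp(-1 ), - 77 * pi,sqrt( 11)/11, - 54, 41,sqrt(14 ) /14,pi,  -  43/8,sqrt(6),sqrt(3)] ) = [ - 77*pi, - 54, - 43/8, sqrt ( 14 )/14, sqrt(11 )/11,exp( -1 ),  sqrt( 3),sqrt(6 ),pi,41]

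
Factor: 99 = 3^2*11^1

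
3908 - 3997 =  - 89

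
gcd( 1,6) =1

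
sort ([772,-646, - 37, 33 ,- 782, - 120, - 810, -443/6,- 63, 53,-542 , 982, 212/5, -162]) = [- 810,-782, - 646, - 542 , - 162, - 120, -443/6, -63, - 37 , 33, 212/5, 53, 772 , 982]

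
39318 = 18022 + 21296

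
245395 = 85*2887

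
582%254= 74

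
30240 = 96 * 315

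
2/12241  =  2/12241   =  0.00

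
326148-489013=  -  162865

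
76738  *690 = 52949220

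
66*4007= 264462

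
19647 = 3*6549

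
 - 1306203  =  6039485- 7345688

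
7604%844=8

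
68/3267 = 68/3267 = 0.02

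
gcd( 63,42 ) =21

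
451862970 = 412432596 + 39430374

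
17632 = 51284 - 33652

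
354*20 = 7080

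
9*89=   801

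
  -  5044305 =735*(-6863)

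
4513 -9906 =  - 5393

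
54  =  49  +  5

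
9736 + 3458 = 13194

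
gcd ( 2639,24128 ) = 377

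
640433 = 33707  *19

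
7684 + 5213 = 12897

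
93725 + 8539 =102264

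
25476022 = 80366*317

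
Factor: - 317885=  - 5^1*63577^1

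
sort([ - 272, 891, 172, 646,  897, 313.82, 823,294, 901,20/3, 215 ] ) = [ - 272, 20/3,172,215,294, 313.82, 646,  823,891,897, 901 ]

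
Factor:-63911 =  - 79^1*809^1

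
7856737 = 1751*4487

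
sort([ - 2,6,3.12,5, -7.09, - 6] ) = [ - 7.09,-6, - 2,3.12,5,6] 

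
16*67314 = 1077024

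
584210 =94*6215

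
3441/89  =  38 + 59/89 = 38.66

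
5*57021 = 285105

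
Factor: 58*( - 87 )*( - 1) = 5046 = 2^1 * 3^1*29^2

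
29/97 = 29/97 = 0.30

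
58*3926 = 227708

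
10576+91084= 101660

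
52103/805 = 64 + 583/805 = 64.72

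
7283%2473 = 2337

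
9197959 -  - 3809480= 13007439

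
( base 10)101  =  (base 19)56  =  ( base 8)145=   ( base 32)35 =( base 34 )2X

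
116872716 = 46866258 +70006458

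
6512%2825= 862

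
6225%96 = 81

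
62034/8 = 7754  +  1/4 = 7754.25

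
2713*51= 138363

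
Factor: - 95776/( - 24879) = 2^5*3^( - 1)*41^1*73^1*8293^(-1 ) 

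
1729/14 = 123  +  1/2 = 123.50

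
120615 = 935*129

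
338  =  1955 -1617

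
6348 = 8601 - 2253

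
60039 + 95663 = 155702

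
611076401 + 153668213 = 764744614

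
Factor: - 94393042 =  - 2^1*1699^1*27779^1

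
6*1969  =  11814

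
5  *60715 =303575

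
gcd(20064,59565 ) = 627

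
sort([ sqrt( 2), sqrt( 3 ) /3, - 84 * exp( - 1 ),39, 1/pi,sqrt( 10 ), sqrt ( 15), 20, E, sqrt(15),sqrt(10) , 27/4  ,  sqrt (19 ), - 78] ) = [ - 78, - 84* exp( - 1 ),1/pi,  sqrt(3)/3, sqrt( 2 ),E,sqrt(10),sqrt( 10),sqrt ( 15),sqrt( 15 ),sqrt( 19 ),  27/4, 20, 39] 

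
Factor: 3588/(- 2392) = - 3/2 = - 2^( - 1)*3^1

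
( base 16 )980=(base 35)1yh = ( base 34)23I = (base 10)2432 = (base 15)AC2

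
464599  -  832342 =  - 367743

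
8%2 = 0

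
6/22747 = 6/22747 = 0.00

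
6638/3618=3319/1809 = 1.83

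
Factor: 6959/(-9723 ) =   -  3^( - 1 )*7^( - 1 )*463^ (  -  1 )*6959^1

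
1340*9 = 12060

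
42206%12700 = 4106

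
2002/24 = 1001/12 = 83.42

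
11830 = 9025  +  2805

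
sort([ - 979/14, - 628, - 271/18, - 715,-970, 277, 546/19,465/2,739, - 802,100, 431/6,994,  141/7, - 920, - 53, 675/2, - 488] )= [ - 970, - 920 , - 802,  -  715, - 628, - 488, - 979/14 ,-53, - 271/18, 141/7, 546/19,431/6, 100, 465/2, 277, 675/2, 739, 994 ] 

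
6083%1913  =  344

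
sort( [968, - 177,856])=[ - 177,856, 968] 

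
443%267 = 176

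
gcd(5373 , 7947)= 9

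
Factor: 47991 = 3^1 *17^1*941^1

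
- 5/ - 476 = 5/476 = 0.01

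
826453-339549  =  486904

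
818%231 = 125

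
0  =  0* 2153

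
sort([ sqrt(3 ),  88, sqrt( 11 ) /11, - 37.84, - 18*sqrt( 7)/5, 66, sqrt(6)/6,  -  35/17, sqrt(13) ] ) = [ - 37.84, - 18 *sqrt(7 ) /5 , - 35/17,  sqrt( 11 )/11, sqrt(6) /6, sqrt(3 ) , sqrt( 13 ), 66, 88 ] 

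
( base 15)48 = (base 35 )1x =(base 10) 68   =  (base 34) 20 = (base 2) 1000100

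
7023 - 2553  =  4470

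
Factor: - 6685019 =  - 11^1 * 23^1*26423^1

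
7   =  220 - 213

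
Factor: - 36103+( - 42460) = -251^1 * 313^1 = -  78563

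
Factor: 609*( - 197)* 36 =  - 2^2 * 3^3*7^1*29^1*197^1 = - 4319028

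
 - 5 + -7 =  - 12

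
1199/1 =1199 = 1199.00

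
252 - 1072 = - 820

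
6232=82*76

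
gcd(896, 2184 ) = 56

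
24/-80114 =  - 12/40057 = - 0.00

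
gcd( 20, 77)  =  1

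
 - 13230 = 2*(  -  6615 )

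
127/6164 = 127/6164= 0.02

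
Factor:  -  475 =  - 5^2*19^1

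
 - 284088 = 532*( - 534 ) 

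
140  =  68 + 72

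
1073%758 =315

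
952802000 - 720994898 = 231807102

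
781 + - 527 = 254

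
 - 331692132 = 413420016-745112148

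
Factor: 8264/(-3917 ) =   -  2^3*1033^1*3917^(-1 ) 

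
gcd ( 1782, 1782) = 1782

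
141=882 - 741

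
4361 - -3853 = 8214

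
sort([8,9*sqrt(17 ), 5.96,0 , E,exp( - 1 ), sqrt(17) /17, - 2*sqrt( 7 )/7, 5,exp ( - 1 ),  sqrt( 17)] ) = [-2*sqrt (7 )/7 , 0, sqrt( 17 ) /17, exp ( - 1),exp( - 1 ),E,sqrt( 17),5,5.96,8,9*sqrt( 17 )]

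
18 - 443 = - 425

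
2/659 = 2/659 = 0.00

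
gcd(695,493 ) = 1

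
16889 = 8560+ 8329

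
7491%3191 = 1109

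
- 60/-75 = 4/5 = 0.80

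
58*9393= 544794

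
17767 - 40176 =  - 22409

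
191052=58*3294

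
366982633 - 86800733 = 280181900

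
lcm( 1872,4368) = 13104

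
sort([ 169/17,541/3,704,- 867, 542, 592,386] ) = [-867, 169/17 , 541/3, 386  ,  542, 592,704]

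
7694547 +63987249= 71681796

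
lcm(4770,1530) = 81090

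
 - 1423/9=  - 1423/9 = - 158.11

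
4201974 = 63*66698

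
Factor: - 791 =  - 7^1*113^1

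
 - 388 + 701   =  313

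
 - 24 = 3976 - 4000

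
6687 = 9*743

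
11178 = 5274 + 5904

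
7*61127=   427889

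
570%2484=570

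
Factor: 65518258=2^1 *13^2*193841^1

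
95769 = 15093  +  80676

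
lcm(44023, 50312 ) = 352184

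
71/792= 71/792 =0.09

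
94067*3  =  282201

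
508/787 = 508/787 = 0.65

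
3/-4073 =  -3/4073 = -0.00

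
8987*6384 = 57373008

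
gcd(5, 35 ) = 5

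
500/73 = 500/73 = 6.85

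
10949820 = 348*31465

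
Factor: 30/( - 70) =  - 3/7 = - 3^1*7^(-1 ) 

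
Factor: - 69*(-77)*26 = 138138 = 2^1* 3^1*7^1*11^1*  13^1*23^1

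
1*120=120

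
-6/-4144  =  3/2072 = 0.00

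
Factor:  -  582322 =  - 2^1 * 13^1*22397^1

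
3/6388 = 3/6388 = 0.00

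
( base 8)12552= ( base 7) 21661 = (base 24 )9ca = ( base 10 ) 5482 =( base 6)41214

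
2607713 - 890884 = 1716829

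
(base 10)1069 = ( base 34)VF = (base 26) 1f3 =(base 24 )1KD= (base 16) 42D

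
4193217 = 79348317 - 75155100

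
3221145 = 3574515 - 353370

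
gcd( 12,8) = 4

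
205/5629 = 205/5629 = 0.04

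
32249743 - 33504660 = -1254917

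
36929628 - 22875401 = 14054227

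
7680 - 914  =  6766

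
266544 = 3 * 88848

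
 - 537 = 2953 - 3490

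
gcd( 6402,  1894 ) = 2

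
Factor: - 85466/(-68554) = 227^( - 1 )*283^1 =283/227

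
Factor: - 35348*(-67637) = 2390832676 = 2^2*239^1* 283^1*8837^1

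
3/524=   3/524 = 0.01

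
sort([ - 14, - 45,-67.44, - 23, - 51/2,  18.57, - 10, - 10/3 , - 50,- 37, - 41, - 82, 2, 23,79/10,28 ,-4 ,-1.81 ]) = [- 82,-67.44, - 50, - 45, - 41, - 37,-51/2, - 23,-14 , - 10,  -  4,-10/3, - 1.81,  2 , 79/10,  18.57,  23, 28 ]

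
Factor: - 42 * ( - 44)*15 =2^3*3^2*5^1*7^1*11^1 = 27720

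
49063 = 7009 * 7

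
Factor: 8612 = 2^2*2153^1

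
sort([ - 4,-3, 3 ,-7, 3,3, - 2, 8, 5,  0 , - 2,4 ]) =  [-7 ,-4,- 3, -2,-2,0, 3,3, 3, 4, 5, 8]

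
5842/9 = 5842/9 = 649.11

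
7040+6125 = 13165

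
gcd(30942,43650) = 18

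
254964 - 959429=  - 704465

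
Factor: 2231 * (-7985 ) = -17814535=- 5^1*  23^1 *97^1*1597^1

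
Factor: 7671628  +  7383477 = 15055105  =  5^1 * 13^1*61^1*3797^1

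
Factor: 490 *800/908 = 98000/227 = 2^4*5^3 * 7^2*227^( - 1) 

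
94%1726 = 94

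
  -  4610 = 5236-9846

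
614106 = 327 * 1878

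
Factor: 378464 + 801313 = 1179777 = 3^1*479^1*821^1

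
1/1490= 1/1490 = 0.00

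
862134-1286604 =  - 424470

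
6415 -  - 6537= 12952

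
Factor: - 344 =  - 2^3*43^1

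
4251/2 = 4251/2=2125.50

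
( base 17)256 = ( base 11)559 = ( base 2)1010011101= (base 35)j4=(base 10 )669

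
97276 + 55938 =153214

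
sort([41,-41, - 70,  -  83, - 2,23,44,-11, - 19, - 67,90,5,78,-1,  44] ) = [ - 83, - 70, - 67, - 41, - 19 , - 11, - 2, -1,5,  23 , 41,44,  44,  78, 90]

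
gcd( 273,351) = 39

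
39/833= 39/833=0.05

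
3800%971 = 887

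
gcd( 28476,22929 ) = 3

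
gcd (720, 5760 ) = 720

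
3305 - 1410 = 1895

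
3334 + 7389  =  10723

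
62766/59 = 62766/59 = 1063.83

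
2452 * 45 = 110340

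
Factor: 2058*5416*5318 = 2^5*3^1 * 7^3*677^1*2659^1  =  59275108704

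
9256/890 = 10+2/5 = 10.40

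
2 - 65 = - 63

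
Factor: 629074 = 2^1*37^1*8501^1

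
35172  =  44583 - 9411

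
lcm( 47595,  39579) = 3760005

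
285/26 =285/26 = 10.96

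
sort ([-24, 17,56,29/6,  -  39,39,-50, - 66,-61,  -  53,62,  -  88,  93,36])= [ - 88, - 66, - 61,-53, - 50, - 39,  -  24, 29/6,17, 36 , 39,  56,62,  93]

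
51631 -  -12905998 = 12957629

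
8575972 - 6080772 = 2495200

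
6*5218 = 31308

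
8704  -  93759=-85055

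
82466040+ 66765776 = 149231816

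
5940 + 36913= 42853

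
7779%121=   35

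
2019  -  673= 1346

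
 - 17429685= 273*( - 63845)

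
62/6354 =31/3177 = 0.01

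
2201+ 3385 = 5586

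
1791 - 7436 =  -5645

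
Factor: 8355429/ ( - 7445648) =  - 2^( - 4) * 3^2 * 7^( - 2 ) * 139^1*6679^1*9497^( - 1)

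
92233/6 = 15372 + 1/6 = 15372.17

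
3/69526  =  3/69526  =  0.00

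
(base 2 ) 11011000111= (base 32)1M7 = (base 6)12011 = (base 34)1h1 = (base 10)1735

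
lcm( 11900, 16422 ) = 821100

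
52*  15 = 780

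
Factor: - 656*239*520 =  - 2^7*5^1 * 13^1*41^1*239^1 =-  81527680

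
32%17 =15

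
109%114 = 109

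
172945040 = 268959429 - 96014389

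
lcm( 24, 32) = 96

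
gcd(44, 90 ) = 2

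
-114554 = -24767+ - 89787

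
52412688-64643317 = -12230629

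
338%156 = 26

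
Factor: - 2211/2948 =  - 2^(-2 )*3^1 = - 3/4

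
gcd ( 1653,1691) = 19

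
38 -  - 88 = 126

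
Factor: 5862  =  2^1*3^1*977^1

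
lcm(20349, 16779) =956403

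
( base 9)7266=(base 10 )5325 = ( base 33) 4TC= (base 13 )2568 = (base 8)12315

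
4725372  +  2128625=6853997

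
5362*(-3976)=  - 21319312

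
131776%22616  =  18696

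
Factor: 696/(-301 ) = - 2^3 * 3^1*7^(-1) * 29^1 *43^( - 1)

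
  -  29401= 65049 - 94450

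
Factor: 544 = 2^5*17^1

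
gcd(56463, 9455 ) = 1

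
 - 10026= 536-10562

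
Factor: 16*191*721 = 2^4*7^1 * 103^1*191^1 = 2203376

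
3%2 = 1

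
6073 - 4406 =1667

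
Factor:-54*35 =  - 2^1 * 3^3*5^1*7^1 = - 1890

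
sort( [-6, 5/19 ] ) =[ - 6,  5/19] 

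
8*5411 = 43288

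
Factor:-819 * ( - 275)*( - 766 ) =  -172522350 = -2^1*3^2*5^2*7^1*11^1 *13^1*383^1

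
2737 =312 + 2425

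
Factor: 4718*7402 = 2^2*7^1*337^1*3701^1 = 34922636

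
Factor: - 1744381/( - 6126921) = 3^( - 4)*43^1 * 113^1*359^1 * 75641^( - 1) 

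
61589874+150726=61740600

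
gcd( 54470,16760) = 4190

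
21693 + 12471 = 34164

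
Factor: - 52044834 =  - 2^1*3^1*53^1*61^1*2683^1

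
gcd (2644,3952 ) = 4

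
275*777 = 213675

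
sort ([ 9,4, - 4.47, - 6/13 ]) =[-4.47, -6/13, 4, 9]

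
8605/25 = 1721/5 = 344.20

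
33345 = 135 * 247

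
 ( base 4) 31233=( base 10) 879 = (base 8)1557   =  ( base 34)pt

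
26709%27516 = 26709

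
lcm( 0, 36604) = 0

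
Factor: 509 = 509^1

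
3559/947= 3559/947= 3.76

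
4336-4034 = 302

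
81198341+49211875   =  130410216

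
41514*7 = 290598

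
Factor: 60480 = 2^6*3^3*5^1*7^1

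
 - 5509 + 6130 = 621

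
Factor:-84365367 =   -  3^1*181^1*251^1 * 619^1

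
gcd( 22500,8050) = 50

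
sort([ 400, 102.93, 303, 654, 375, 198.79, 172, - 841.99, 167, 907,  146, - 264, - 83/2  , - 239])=[-841.99, - 264, - 239, - 83/2,102.93,146, 167,  172,198.79 , 303, 375, 400, 654, 907 ]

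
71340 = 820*87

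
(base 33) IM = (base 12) 434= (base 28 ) m0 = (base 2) 1001101000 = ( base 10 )616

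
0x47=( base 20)3B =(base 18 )3h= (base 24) 2N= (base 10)71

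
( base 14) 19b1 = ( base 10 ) 4663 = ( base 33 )49A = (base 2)1001000110111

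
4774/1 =4774   =  4774.00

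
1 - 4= - 3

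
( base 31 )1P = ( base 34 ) 1M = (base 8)70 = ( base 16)38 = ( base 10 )56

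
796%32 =28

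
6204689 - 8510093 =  - 2305404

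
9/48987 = 1/5443 = 0.00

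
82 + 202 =284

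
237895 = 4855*49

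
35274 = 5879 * 6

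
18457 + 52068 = 70525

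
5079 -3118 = 1961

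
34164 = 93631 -59467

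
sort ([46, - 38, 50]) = [ - 38  ,  46, 50 ]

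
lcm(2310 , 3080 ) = 9240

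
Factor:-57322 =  - 2^1*28661^1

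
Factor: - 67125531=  - 3^1 * 11^1*457^1*4451^1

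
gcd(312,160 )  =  8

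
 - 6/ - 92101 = 6/92101 =0.00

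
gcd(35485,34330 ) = 5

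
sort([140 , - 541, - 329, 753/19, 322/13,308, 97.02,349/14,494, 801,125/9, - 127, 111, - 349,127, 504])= [ - 541, - 349,-329,-127, 125/9,322/13, 349/14, 753/19, 97.02,111, 127, 140,308, 494, 504, 801]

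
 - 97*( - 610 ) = 59170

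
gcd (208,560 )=16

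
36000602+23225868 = 59226470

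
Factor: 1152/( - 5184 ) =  - 2^1*3^(-2) = -  2/9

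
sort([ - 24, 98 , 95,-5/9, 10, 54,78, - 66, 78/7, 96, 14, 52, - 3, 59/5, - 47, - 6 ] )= [ - 66,- 47, - 24 , - 6,- 3, - 5/9, 10, 78/7, 59/5,14,52, 54,78, 95, 96, 98 ] 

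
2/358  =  1/179 = 0.01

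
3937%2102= 1835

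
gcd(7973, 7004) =17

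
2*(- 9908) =-19816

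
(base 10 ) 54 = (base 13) 42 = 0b110110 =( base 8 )66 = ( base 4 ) 312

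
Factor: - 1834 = -2^1*7^1*131^1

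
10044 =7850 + 2194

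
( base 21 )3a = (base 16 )49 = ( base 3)2201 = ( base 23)34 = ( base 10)73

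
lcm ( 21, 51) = 357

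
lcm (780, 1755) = 7020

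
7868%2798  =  2272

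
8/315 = 8/315 = 0.03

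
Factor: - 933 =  - 3^1*311^1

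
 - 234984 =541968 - 776952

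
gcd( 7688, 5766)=1922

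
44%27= 17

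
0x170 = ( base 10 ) 368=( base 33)B5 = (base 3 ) 111122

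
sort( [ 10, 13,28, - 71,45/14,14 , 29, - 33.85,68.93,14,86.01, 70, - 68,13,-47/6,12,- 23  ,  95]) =[ - 71,  -  68, - 33.85,-23,-47/6,45/14,10, 12,13 , 13,14,14,28, 29 , 68.93 , 70, 86.01,95 ]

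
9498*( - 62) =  - 588876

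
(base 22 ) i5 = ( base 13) 24B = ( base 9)485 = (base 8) 621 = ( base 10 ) 401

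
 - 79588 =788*( - 101 )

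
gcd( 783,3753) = 27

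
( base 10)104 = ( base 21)4K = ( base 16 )68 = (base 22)4G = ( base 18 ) 5E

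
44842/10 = 22421/5 = 4484.20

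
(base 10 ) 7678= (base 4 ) 1313332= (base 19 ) 1252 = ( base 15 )241D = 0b1110111111110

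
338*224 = 75712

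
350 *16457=5759950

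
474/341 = 1 + 133/341 = 1.39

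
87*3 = 261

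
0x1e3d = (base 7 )31366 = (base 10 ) 7741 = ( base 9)11551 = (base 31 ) 81m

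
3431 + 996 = 4427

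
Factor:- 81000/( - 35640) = 25/11 = 5^2*11^( - 1)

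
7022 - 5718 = 1304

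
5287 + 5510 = 10797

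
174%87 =0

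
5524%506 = 464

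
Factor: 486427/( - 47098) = -2^ ( - 1) * 23^1*21149^1*23549^( - 1)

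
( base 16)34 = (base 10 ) 52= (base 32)1K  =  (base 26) 20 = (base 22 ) 28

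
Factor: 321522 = 2^1*3^1*41^1*1307^1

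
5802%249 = 75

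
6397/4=1599 +1/4 = 1599.25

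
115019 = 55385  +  59634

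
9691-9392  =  299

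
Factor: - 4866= -2^1*3^1*811^1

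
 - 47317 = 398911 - 446228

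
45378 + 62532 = 107910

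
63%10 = 3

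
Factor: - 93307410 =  - 2^1 *3^3 * 5^1*7^1*49369^1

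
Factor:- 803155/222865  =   -191/53 = - 53^( - 1)* 191^1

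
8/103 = 8/103 = 0.08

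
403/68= 403/68 = 5.93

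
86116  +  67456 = 153572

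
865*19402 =16782730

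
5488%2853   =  2635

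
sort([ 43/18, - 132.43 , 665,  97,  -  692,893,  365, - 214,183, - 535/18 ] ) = [ - 692 , - 214,-132.43, - 535/18,43/18,97, 183,365,665, 893]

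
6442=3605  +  2837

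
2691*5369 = 14447979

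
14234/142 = 7117/71 = 100.24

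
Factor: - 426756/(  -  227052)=671/357 = 3^(-1)*7^( - 1 )*11^1*17^( - 1)  *61^1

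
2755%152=19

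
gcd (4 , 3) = 1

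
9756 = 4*2439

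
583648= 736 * 793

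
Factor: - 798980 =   -  2^2*5^1 * 7^1*13^1 * 439^1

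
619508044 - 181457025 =438051019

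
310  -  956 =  - 646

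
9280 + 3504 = 12784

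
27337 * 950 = 25970150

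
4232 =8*529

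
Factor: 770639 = 770639^1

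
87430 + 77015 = 164445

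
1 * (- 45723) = -45723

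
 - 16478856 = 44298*( - 372)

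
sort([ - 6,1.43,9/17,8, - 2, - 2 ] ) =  [ - 6, -2, - 2, 9/17, 1.43,8] 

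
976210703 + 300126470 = 1276337173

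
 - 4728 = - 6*788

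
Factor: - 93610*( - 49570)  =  2^2 * 5^2*11^1*23^1*37^1*4957^1= 4640247700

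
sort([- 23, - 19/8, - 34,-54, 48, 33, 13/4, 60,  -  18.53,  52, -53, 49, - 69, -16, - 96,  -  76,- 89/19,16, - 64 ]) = [ - 96, - 76, - 69 ,-64, - 54, - 53, - 34, - 23,  -  18.53, - 16 ,  -  89/19, - 19/8,13/4, 16,33,48, 49 , 52,60]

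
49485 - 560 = 48925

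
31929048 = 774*41252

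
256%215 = 41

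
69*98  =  6762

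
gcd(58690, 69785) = 5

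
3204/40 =80  +  1/10 = 80.10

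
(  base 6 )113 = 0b101101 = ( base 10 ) 45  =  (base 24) 1L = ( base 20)25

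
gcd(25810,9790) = 890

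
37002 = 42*881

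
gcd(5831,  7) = 7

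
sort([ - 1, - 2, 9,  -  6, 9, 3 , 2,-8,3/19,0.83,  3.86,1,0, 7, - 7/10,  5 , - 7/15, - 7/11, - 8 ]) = [-8, - 8 , - 6, - 2,-1,-7/10, - 7/11,-7/15,0, 3/19 , 0.83,1, 2,3,3.86, 5 , 7,9, 9]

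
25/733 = 25/733 = 0.03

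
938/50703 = 938/50703 =0.02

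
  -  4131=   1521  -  5652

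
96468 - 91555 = 4913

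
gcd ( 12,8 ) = 4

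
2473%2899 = 2473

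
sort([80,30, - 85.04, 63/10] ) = [ - 85.04,63/10, 30,80 ]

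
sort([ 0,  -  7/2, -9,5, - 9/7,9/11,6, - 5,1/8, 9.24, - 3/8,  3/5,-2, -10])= [ - 10, - 9, - 5, - 7/2, - 2, -9/7, - 3/8,  0, 1/8 , 3/5,9/11,5  ,  6,9.24]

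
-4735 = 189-4924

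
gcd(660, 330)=330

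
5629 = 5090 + 539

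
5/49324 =5/49324= 0.00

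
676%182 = 130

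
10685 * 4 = 42740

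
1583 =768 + 815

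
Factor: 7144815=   3^1*5^1*373^1*1277^1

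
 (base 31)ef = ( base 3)121122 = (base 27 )GH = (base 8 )701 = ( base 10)449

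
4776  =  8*597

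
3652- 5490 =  - 1838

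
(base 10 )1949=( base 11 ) 1512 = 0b11110011101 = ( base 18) 605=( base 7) 5453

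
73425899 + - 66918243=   6507656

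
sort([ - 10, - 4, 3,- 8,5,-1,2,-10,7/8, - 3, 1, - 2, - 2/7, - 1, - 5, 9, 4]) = [- 10 ,-10, - 8, - 5,  -  4,-3, - 2,-1, - 1, - 2/7,7/8, 1,2,3 , 4,5, 9 ] 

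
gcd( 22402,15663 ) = 23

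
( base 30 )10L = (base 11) 768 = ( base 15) 416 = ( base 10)921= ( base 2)1110011001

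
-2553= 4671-7224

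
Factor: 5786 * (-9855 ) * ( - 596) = 2^3*3^3*5^1 * 11^1*73^1*149^1*263^1= 33984533880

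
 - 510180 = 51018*(-10)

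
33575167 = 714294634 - 680719467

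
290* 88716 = 25727640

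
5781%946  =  105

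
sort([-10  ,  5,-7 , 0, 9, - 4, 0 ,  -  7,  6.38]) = [-10,-7, - 7,-4  ,  0, 0, 5, 6.38, 9 ]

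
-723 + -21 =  - 744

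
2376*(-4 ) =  - 9504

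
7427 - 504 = 6923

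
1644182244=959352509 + 684829735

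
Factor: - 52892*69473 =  - 3674565916 = - 2^2*7^1*1889^1* 69473^1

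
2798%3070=2798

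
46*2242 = 103132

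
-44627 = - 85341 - - 40714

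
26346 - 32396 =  - 6050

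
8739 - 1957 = 6782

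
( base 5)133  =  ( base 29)1E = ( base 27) 1g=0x2b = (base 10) 43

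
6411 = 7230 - 819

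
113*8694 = 982422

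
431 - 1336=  - 905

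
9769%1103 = 945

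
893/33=27 + 2/33  =  27.06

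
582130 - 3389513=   -  2807383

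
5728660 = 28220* 203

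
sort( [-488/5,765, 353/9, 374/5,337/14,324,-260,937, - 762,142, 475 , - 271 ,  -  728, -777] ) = [-777, - 762, - 728, -271, - 260, - 488/5, 337/14,  353/9,374/5,142 , 324 , 475,765, 937]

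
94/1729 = 94/1729 = 0.05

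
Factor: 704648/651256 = 88081/81407 = 7^1*127^( - 1)*641^( - 1)*12583^1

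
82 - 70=12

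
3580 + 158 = 3738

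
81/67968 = 9/7552 = 0.00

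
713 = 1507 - 794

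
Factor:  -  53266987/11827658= - 2^(-1)*23^( - 1 ) * 809^1 * 65843^1 * 257123^( - 1)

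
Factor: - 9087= -3^1*  13^1*233^1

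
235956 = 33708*7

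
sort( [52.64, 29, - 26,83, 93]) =[ - 26, 29,52.64,83,  93] 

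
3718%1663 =392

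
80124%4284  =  3012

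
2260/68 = 33 +4/17 = 33.24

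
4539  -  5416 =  - 877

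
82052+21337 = 103389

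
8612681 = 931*9251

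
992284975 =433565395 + 558719580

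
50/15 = 3+1/3 = 3.33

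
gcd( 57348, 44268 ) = 12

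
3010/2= 1505=1505.00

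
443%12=11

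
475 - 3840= - 3365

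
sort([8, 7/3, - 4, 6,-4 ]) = [ - 4,-4, 7/3,6, 8]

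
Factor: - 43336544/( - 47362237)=2^5*13^( - 1)*127^(- 1)*28687^( - 1 ) *1354267^1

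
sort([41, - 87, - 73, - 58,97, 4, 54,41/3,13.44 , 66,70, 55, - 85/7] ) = [ - 87, - 73,-58,- 85/7,4,13.44,41/3,41,54,  55,66,  70, 97 ] 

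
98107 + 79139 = 177246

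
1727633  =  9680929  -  7953296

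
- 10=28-38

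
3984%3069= 915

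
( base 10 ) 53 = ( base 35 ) 1I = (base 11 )49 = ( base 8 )65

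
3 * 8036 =24108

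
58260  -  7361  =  50899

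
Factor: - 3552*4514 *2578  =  -2^7*3^1*37^2  *  61^1*1289^1 = -  41334950784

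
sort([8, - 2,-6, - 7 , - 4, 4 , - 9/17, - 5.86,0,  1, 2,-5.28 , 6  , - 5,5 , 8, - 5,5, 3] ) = [ - 7,-6, - 5.86  ,-5.28 ,-5 , - 5, - 4,- 2, - 9/17,0, 1,2, 3,4 , 5, 5,6, 8,8] 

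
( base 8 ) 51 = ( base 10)41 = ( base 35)16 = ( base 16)29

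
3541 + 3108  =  6649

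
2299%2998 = 2299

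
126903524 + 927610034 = 1054513558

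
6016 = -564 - -6580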